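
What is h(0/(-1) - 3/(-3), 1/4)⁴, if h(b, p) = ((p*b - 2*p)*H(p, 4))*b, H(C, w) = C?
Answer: 1/65536 ≈ 1.5259e-5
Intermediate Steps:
h(b, p) = b*p*(-2*p + b*p) (h(b, p) = ((p*b - 2*p)*p)*b = ((b*p - 2*p)*p)*b = ((-2*p + b*p)*p)*b = (p*(-2*p + b*p))*b = b*p*(-2*p + b*p))
h(0/(-1) - 3/(-3), 1/4)⁴ = ((0/(-1) - 3/(-3))*(1/4)²*(-2 + (0/(-1) - 3/(-3))))⁴ = ((0*(-1) - 3*(-⅓))*(¼)²*(-2 + (0*(-1) - 3*(-⅓))))⁴ = ((0 + 1)*(1/16)*(-2 + (0 + 1)))⁴ = (1*(1/16)*(-2 + 1))⁴ = (1*(1/16)*(-1))⁴ = (-1/16)⁴ = 1/65536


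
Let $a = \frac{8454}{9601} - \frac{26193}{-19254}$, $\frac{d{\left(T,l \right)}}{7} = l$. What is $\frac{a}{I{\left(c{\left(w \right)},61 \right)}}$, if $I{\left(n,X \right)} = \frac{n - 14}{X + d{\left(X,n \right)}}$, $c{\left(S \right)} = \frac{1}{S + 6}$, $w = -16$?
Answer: $- \frac{27754904703}{2896103246} \approx -9.5835$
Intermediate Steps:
$d{\left(T,l \right)} = 7 l$
$c{\left(S \right)} = \frac{1}{6 + S}$
$a = \frac{138084103}{61619218}$ ($a = 8454 \cdot \frac{1}{9601} - - \frac{8731}{6418} = \frac{8454}{9601} + \frac{8731}{6418} = \frac{138084103}{61619218} \approx 2.2409$)
$I{\left(n,X \right)} = \frac{-14 + n}{X + 7 n}$ ($I{\left(n,X \right)} = \frac{n - 14}{X + 7 n} = \frac{-14 + n}{X + 7 n}$)
$\frac{a}{I{\left(c{\left(w \right)},61 \right)}} = \frac{138084103}{61619218 \frac{-14 + \frac{1}{6 - 16}}{61 + \frac{7}{6 - 16}}} = \frac{138084103}{61619218 \frac{-14 + \frac{1}{-10}}{61 + \frac{7}{-10}}} = \frac{138084103}{61619218 \frac{-14 - \frac{1}{10}}{61 + 7 \left(- \frac{1}{10}\right)}} = \frac{138084103}{61619218 \frac{1}{61 - \frac{7}{10}} \left(- \frac{141}{10}\right)} = \frac{138084103}{61619218 \frac{1}{\frac{603}{10}} \left(- \frac{141}{10}\right)} = \frac{138084103}{61619218 \cdot \frac{10}{603} \left(- \frac{141}{10}\right)} = \frac{138084103}{61619218 \left(- \frac{47}{201}\right)} = \frac{138084103}{61619218} \left(- \frac{201}{47}\right) = - \frac{27754904703}{2896103246}$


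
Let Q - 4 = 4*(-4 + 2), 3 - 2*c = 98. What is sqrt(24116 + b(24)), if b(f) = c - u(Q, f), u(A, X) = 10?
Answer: sqrt(96234)/2 ≈ 155.11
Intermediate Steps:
c = -95/2 (c = 3/2 - 1/2*98 = 3/2 - 49 = -95/2 ≈ -47.500)
Q = -4 (Q = 4 + 4*(-4 + 2) = 4 + 4*(-2) = 4 - 8 = -4)
b(f) = -115/2 (b(f) = -95/2 - 1*10 = -95/2 - 10 = -115/2)
sqrt(24116 + b(24)) = sqrt(24116 - 115/2) = sqrt(48117/2) = sqrt(96234)/2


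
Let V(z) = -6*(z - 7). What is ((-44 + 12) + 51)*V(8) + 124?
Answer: 10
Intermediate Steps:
V(z) = 42 - 6*z (V(z) = -6*(-7 + z) = 42 - 6*z)
((-44 + 12) + 51)*V(8) + 124 = ((-44 + 12) + 51)*(42 - 6*8) + 124 = (-32 + 51)*(42 - 48) + 124 = 19*(-6) + 124 = -114 + 124 = 10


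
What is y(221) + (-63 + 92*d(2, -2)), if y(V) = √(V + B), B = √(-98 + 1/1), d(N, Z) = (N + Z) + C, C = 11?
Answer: 949 + √(221 + I*√97) ≈ 963.87 + 0.33117*I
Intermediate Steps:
d(N, Z) = 11 + N + Z (d(N, Z) = (N + Z) + 11 = 11 + N + Z)
B = I*√97 (B = √(-98 + 1) = √(-97) = I*√97 ≈ 9.8489*I)
y(V) = √(V + I*√97)
y(221) + (-63 + 92*d(2, -2)) = √(221 + I*√97) + (-63 + 92*(11 + 2 - 2)) = √(221 + I*√97) + (-63 + 92*11) = √(221 + I*√97) + (-63 + 1012) = √(221 + I*√97) + 949 = 949 + √(221 + I*√97)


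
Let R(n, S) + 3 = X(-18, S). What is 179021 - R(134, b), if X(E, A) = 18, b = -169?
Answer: 179006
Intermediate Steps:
R(n, S) = 15 (R(n, S) = -3 + 18 = 15)
179021 - R(134, b) = 179021 - 1*15 = 179021 - 15 = 179006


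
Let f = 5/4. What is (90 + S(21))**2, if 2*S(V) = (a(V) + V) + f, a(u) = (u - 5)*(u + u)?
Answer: 12229009/64 ≈ 1.9108e+5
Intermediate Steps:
a(u) = 2*u*(-5 + u) (a(u) = (-5 + u)*(2*u) = 2*u*(-5 + u))
f = 5/4 (f = 5*(1/4) = 5/4 ≈ 1.2500)
S(V) = 5/8 + V/2 + V*(-5 + V) (S(V) = ((2*V*(-5 + V) + V) + 5/4)/2 = ((V + 2*V*(-5 + V)) + 5/4)/2 = (5/4 + V + 2*V*(-5 + V))/2 = 5/8 + V/2 + V*(-5 + V))
(90 + S(21))**2 = (90 + (5/8 + 21**2 - 9/2*21))**2 = (90 + (5/8 + 441 - 189/2))**2 = (90 + 2777/8)**2 = (3497/8)**2 = 12229009/64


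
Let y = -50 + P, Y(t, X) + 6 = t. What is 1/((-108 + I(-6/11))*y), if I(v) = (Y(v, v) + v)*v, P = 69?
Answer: -121/239400 ≈ -0.00050543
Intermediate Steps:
Y(t, X) = -6 + t
y = 19 (y = -50 + 69 = 19)
I(v) = v*(-6 + 2*v) (I(v) = ((-6 + v) + v)*v = (-6 + 2*v)*v = v*(-6 + 2*v))
1/((-108 + I(-6/11))*y) = 1/((-108 + 2*(-6/11)*(-3 - 6/11))*19) = 1/((-108 + 2*(-6/11)*(-39/11))*19) = 1/((-108 + 468/121)*19) = 1/(-12600/121*19) = 1/(-239400/121) = -121/239400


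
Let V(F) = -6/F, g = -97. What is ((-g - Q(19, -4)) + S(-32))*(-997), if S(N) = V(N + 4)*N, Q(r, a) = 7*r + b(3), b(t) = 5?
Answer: 333995/7 ≈ 47714.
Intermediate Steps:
Q(r, a) = 5 + 7*r (Q(r, a) = 7*r + 5 = 5 + 7*r)
S(N) = -6*N/(4 + N) (S(N) = (-6/(N + 4))*N = (-6/(4 + N))*N = -6*N/(4 + N))
((-g - Q(19, -4)) + S(-32))*(-997) = ((-1*(-97) - (5 + 7*19)) - 6*(-32)/(4 - 32))*(-997) = ((97 - (5 + 133)) - 6*(-32)/(-28))*(-997) = ((97 - 1*138) - 6*(-32)*(-1/28))*(-997) = ((97 - 138) - 48/7)*(-997) = (-41 - 48/7)*(-997) = -335/7*(-997) = 333995/7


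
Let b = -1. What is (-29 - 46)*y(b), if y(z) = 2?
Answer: -150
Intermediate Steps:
(-29 - 46)*y(b) = (-29 - 46)*2 = -75*2 = -150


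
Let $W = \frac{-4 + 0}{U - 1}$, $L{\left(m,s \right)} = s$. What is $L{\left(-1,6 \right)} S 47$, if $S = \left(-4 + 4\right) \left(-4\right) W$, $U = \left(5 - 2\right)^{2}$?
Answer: $0$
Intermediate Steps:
$U = 9$ ($U = 3^{2} = 9$)
$W = - \frac{1}{2}$ ($W = \frac{-4 + 0}{9 - 1} = - \frac{4}{8} = \left(-4\right) \frac{1}{8} = - \frac{1}{2} \approx -0.5$)
$S = 0$ ($S = \left(-4 + 4\right) \left(-4\right) \left(- \frac{1}{2}\right) = 0 \left(-4\right) \left(- \frac{1}{2}\right) = 0 \left(- \frac{1}{2}\right) = 0$)
$L{\left(-1,6 \right)} S 47 = 6 \cdot 0 \cdot 47 = 0 \cdot 47 = 0$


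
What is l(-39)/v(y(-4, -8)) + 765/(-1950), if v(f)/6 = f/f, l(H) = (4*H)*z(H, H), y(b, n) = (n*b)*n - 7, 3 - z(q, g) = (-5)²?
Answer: 74309/130 ≈ 571.61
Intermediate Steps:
z(q, g) = -22 (z(q, g) = 3 - 1*(-5)² = 3 - 1*25 = 3 - 25 = -22)
y(b, n) = -7 + b*n² (y(b, n) = (b*n)*n - 7 = b*n² - 7 = -7 + b*n²)
l(H) = -88*H (l(H) = (4*H)*(-22) = -88*H)
v(f) = 6 (v(f) = 6*(f/f) = 6*1 = 6)
l(-39)/v(y(-4, -8)) + 765/(-1950) = -88*(-39)/6 + 765/(-1950) = 3432*(⅙) + 765*(-1/1950) = 572 - 51/130 = 74309/130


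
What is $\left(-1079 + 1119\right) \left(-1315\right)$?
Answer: $-52600$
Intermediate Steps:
$\left(-1079 + 1119\right) \left(-1315\right) = 40 \left(-1315\right) = -52600$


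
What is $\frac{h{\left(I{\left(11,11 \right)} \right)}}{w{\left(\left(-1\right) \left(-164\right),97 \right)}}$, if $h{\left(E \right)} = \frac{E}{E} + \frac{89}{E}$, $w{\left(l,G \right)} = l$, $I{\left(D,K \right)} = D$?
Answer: $\frac{25}{451} \approx 0.055432$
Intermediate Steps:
$h{\left(E \right)} = 1 + \frac{89}{E}$
$\frac{h{\left(I{\left(11,11 \right)} \right)}}{w{\left(\left(-1\right) \left(-164\right),97 \right)}} = \frac{\frac{1}{11} \left(89 + 11\right)}{\left(-1\right) \left(-164\right)} = \frac{\frac{1}{11} \cdot 100}{164} = \frac{100}{11} \cdot \frac{1}{164} = \frac{25}{451}$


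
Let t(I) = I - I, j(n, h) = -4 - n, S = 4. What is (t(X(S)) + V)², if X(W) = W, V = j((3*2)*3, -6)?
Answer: 484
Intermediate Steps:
V = -22 (V = -4 - 3*2*3 = -4 - 6*3 = -4 - 1*18 = -4 - 18 = -22)
t(I) = 0
(t(X(S)) + V)² = (0 - 22)² = (-22)² = 484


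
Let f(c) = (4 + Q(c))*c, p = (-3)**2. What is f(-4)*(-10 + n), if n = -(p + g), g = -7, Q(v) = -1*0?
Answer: 192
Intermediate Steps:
Q(v) = 0
p = 9
f(c) = 4*c (f(c) = (4 + 0)*c = 4*c)
n = -2 (n = -(9 - 7) = -1*2 = -2)
f(-4)*(-10 + n) = (4*(-4))*(-10 - 2) = -16*(-12) = 192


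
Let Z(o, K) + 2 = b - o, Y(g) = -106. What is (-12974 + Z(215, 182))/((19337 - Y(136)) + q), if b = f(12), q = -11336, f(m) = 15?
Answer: -13176/8107 ≈ -1.6253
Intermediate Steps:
b = 15
Z(o, K) = 13 - o (Z(o, K) = -2 + (15 - o) = 13 - o)
(-12974 + Z(215, 182))/((19337 - Y(136)) + q) = (-12974 + (13 - 1*215))/((19337 - 1*(-106)) - 11336) = (-12974 + (13 - 215))/((19337 + 106) - 11336) = (-12974 - 202)/(19443 - 11336) = -13176/8107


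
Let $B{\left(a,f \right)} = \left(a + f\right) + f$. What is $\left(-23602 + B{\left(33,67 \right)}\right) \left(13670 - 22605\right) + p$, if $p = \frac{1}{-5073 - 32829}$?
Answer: $\frac{7936365160949}{37902} \approx 2.0939 \cdot 10^{8}$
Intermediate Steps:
$B{\left(a,f \right)} = a + 2 f$
$p = - \frac{1}{37902}$ ($p = \frac{1}{-37902} = - \frac{1}{37902} \approx -2.6384 \cdot 10^{-5}$)
$\left(-23602 + B{\left(33,67 \right)}\right) \left(13670 - 22605\right) + p = \left(-23602 + \left(33 + 2 \cdot 67\right)\right) \left(13670 - 22605\right) - \frac{1}{37902} = \left(-23602 + \left(33 + 134\right)\right) \left(-8935\right) - \frac{1}{37902} = \left(-23602 + 167\right) \left(-8935\right) - \frac{1}{37902} = \left(-23435\right) \left(-8935\right) - \frac{1}{37902} = 209391725 - \frac{1}{37902} = \frac{7936365160949}{37902}$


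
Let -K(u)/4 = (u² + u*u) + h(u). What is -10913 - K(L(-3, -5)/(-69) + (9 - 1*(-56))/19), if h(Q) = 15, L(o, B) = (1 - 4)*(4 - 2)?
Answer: -2053785845/190969 ≈ -10755.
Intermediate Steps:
L(o, B) = -6 (L(o, B) = -3*2 = -6)
K(u) = -60 - 8*u² (K(u) = -4*((u² + u*u) + 15) = -4*((u² + u²) + 15) = -4*(2*u² + 15) = -4*(15 + 2*u²) = -60 - 8*u²)
-10913 - K(L(-3, -5)/(-69) + (9 - 1*(-56))/19) = -10913 - (-60 - 8*(-6/(-69) + (9 - 1*(-56))/19)²) = -10913 - (-60 - 8*(-6*(-1/69) + (9 + 56)*(1/19))²) = -10913 - (-60 - 8*(2/23 + 65*(1/19))²) = -10913 - (-60 - 8*(2/23 + 65/19)²) = -10913 - (-60 - 8*(1533/437)²) = -10913 - (-60 - 8*2350089/190969) = -10913 - (-60 - 18800712/190969) = -10913 - 1*(-30258852/190969) = -10913 + 30258852/190969 = -2053785845/190969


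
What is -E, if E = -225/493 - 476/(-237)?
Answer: -181343/116841 ≈ -1.5520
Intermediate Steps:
E = 181343/116841 (E = -225*1/493 - 476*(-1/237) = -225/493 + 476/237 = 181343/116841 ≈ 1.5520)
-E = -1*181343/116841 = -181343/116841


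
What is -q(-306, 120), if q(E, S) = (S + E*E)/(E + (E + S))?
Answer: 7813/41 ≈ 190.56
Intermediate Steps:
q(E, S) = (S + E²)/(S + 2*E)
-q(-306, 120) = -(120 + (-306)²)/(120 + 2*(-306)) = -(120 + 93636)/(120 - 612) = -93756/(-492) = -(-1)*93756/492 = -1*(-7813/41) = 7813/41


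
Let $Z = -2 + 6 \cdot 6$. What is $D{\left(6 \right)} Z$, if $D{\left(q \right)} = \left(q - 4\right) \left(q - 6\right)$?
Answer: $0$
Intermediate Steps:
$D{\left(q \right)} = \left(-6 + q\right) \left(-4 + q\right)$ ($D{\left(q \right)} = \left(q - 4\right) \left(-6 + q\right) = \left(-4 + q\right) \left(-6 + q\right) = \left(-6 + q\right) \left(-4 + q\right)$)
$Z = 34$ ($Z = -2 + 36 = 34$)
$D{\left(6 \right)} Z = \left(24 + 6^{2} - 60\right) 34 = \left(24 + 36 - 60\right) 34 = 0 \cdot 34 = 0$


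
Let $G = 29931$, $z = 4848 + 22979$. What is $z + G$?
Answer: $57758$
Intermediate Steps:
$z = 27827$
$z + G = 27827 + 29931 = 57758$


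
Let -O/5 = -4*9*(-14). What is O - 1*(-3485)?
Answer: 965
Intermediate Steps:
O = -2520 (O = -5*(-4*9)*(-14) = -(-180)*(-14) = -5*504 = -2520)
O - 1*(-3485) = -2520 - 1*(-3485) = -2520 + 3485 = 965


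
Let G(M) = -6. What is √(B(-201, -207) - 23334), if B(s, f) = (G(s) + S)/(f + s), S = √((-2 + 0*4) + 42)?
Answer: √(-242766783 - 51*√10)/102 ≈ 152.75*I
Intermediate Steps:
S = 2*√10 (S = √((-2 + 0) + 42) = √(-2 + 42) = √40 = 2*√10 ≈ 6.3246)
B(s, f) = (-6 + 2*√10)/(f + s)
√(B(-201, -207) - 23334) = √(2*(-3 + √10)/(-207 - 201) - 23334) = √(2*(-3 + √10)/(-408) - 23334) = √(2*(-1/408)*(-3 + √10) - 23334) = √((1/68 - √10/204) - 23334) = √(-1586711/68 - √10/204)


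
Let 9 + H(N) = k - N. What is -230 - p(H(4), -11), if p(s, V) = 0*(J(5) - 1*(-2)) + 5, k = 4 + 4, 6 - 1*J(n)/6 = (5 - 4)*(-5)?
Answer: -235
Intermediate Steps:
J(n) = 66 (J(n) = 36 - 6*(5 - 4)*(-5) = 36 - 6*(-5) = 36 + 30 = 66)
k = 8
H(N) = -1 - N (H(N) = -9 + (8 - N) = -1 - N)
p(s, V) = 5 (p(s, V) = 0*(66 - 1*(-2)) + 5 = 0*(66 + 2) + 5 = 0*68 + 5 = 0 + 5 = 5)
-230 - p(H(4), -11) = -230 - 1*5 = -230 - 5 = -235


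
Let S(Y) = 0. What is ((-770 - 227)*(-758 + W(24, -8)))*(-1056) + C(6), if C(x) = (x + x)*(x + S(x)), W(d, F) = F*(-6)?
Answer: -747510648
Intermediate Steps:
W(d, F) = -6*F
C(x) = 2*x**2 (C(x) = (x + x)*(x + 0) = (2*x)*x = 2*x**2)
((-770 - 227)*(-758 + W(24, -8)))*(-1056) + C(6) = ((-770 - 227)*(-758 - 6*(-8)))*(-1056) + 2*6**2 = -997*(-758 + 48)*(-1056) + 2*36 = -997*(-710)*(-1056) + 72 = 707870*(-1056) + 72 = -747510720 + 72 = -747510648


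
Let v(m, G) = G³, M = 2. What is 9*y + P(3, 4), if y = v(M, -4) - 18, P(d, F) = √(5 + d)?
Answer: -738 + 2*√2 ≈ -735.17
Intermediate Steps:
y = -82 (y = (-4)³ - 18 = -64 - 18 = -82)
9*y + P(3, 4) = 9*(-82) + √(5 + 3) = -738 + √8 = -738 + 2*√2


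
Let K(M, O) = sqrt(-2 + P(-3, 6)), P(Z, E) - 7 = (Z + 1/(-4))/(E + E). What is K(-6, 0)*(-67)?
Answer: -67*sqrt(681)/12 ≈ -145.70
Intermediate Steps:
P(Z, E) = 7 + (-1/4 + Z)/(2*E) (P(Z, E) = 7 + (Z + 1/(-4))/(E + E) = 7 + (Z - 1/4)/((2*E)) = 7 + (-1/4 + Z)*(1/(2*E)) = 7 + (-1/4 + Z)/(2*E))
K(M, O) = sqrt(681)/12 (K(M, O) = sqrt(-2 + (1/8)*(-1 + 4*(-3) + 56*6)/6) = sqrt(-2 + (1/8)*(1/6)*(-1 - 12 + 336)) = sqrt(-2 + (1/8)*(1/6)*323) = sqrt(-2 + 323/48) = sqrt(227/48) = sqrt(681)/12)
K(-6, 0)*(-67) = (sqrt(681)/12)*(-67) = -67*sqrt(681)/12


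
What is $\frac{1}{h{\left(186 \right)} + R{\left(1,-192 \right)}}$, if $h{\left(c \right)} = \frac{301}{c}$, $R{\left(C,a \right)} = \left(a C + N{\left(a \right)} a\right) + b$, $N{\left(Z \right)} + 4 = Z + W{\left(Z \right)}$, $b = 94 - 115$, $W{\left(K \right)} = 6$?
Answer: $\frac{186}{6745963} \approx 2.7572 \cdot 10^{-5}$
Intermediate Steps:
$b = -21$
$N{\left(Z \right)} = 2 + Z$ ($N{\left(Z \right)} = -4 + \left(Z + 6\right) = -4 + \left(6 + Z\right) = 2 + Z$)
$R{\left(C,a \right)} = -21 + C a + a \left(2 + a\right)$ ($R{\left(C,a \right)} = \left(a C + \left(2 + a\right) a\right) - 21 = \left(C a + a \left(2 + a\right)\right) - 21 = -21 + C a + a \left(2 + a\right)$)
$\frac{1}{h{\left(186 \right)} + R{\left(1,-192 \right)}} = \frac{1}{\frac{301}{186} - \left(213 + 192 \left(2 - 192\right)\right)} = \frac{1}{301 \cdot \frac{1}{186} - -36267} = \frac{1}{\frac{301}{186} - -36267} = \frac{1}{\frac{301}{186} + 36267} = \frac{1}{\frac{6745963}{186}} = \frac{186}{6745963}$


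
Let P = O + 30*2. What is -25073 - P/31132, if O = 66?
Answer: -390286381/15566 ≈ -25073.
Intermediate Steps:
P = 126 (P = 66 + 30*2 = 66 + 60 = 126)
-25073 - P/31132 = -25073 - 126/31132 = -25073 - 1*63/15566 = -25073 - 63/15566 = -390286381/15566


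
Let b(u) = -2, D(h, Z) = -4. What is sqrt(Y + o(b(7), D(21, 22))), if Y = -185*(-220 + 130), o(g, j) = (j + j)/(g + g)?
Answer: 2*sqrt(4163) ≈ 129.04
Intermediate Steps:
o(g, j) = j/g (o(g, j) = (2*j)/((2*g)) = (2*j)*(1/(2*g)) = j/g)
Y = 16650 (Y = -185*(-90) = 16650)
sqrt(Y + o(b(7), D(21, 22))) = sqrt(16650 - 4/(-2)) = sqrt(16650 - 4*(-1/2)) = sqrt(16650 + 2) = sqrt(16652) = 2*sqrt(4163)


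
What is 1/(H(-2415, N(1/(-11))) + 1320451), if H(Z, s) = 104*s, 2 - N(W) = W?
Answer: 11/14527353 ≈ 7.5719e-7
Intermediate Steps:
N(W) = 2 - W
1/(H(-2415, N(1/(-11))) + 1320451) = 1/(104*(2 - 1/(-11)) + 1320451) = 1/(104*(2 - 1*(-1/11)) + 1320451) = 1/(104*(2 + 1/11) + 1320451) = 1/(104*(23/11) + 1320451) = 1/(2392/11 + 1320451) = 1/(14527353/11) = 11/14527353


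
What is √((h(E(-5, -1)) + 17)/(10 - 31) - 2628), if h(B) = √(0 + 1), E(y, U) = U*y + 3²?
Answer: I*√128814/7 ≈ 51.272*I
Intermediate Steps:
E(y, U) = 9 + U*y (E(y, U) = U*y + 9 = 9 + U*y)
h(B) = 1 (h(B) = √1 = 1)
√((h(E(-5, -1)) + 17)/(10 - 31) - 2628) = √((1 + 17)/(10 - 31) - 2628) = √(18/(-21) - 2628) = √(-1/21*18 - 2628) = √(-6/7 - 2628) = √(-18402/7) = I*√128814/7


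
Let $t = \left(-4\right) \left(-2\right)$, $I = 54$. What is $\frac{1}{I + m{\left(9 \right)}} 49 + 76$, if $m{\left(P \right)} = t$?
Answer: $\frac{4761}{62} \approx 76.79$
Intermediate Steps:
$t = 8$
$m{\left(P \right)} = 8$
$\frac{1}{I + m{\left(9 \right)}} 49 + 76 = \frac{1}{54 + 8} \cdot 49 + 76 = \frac{1}{62} \cdot 49 + 76 = \frac{49}{62} + 76 = \frac{4761}{62}$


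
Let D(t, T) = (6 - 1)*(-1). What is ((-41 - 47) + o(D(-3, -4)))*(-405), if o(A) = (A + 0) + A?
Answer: 39690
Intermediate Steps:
D(t, T) = -5 (D(t, T) = 5*(-1) = -5)
o(A) = 2*A (o(A) = A + A = 2*A)
((-41 - 47) + o(D(-3, -4)))*(-405) = ((-41 - 47) + 2*(-5))*(-405) = (-88 - 10)*(-405) = -98*(-405) = 39690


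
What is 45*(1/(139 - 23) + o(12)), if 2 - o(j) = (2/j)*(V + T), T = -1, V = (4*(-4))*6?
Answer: 94875/116 ≈ 817.89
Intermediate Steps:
V = -96 (V = -16*6 = -96)
o(j) = 2 + 194/j (o(j) = 2 - 2/j*(-96 - 1) = 2 - 2/j*(-97) = 2 - (-194)/j = 2 + 194/j)
45*(1/(139 - 23) + o(12)) = 45*(1/(139 - 23) + (2 + 194/12)) = 45*(1/116 + (2 + 194*(1/12))) = 45*(1/116 + (2 + 97/6)) = 45*(1/116 + 109/6) = 45*(6325/348) = 94875/116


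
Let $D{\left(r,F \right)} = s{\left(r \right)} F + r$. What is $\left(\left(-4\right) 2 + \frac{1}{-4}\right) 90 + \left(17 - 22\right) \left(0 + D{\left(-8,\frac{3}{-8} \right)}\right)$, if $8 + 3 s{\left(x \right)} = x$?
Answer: $- \frac{1425}{2} \approx -712.5$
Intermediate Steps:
$s{\left(x \right)} = - \frac{8}{3} + \frac{x}{3}$
$D{\left(r,F \right)} = r + F \left(- \frac{8}{3} + \frac{r}{3}\right)$ ($D{\left(r,F \right)} = \left(- \frac{8}{3} + \frac{r}{3}\right) F + r = F \left(- \frac{8}{3} + \frac{r}{3}\right) + r = r + F \left(- \frac{8}{3} + \frac{r}{3}\right)$)
$\left(\left(-4\right) 2 + \frac{1}{-4}\right) 90 + \left(17 - 22\right) \left(0 + D{\left(-8,\frac{3}{-8} \right)}\right) = \left(\left(-4\right) 2 + \frac{1}{-4}\right) 90 + \left(17 - 22\right) \left(0 - \left(8 - \frac{\frac{3}{-8} \left(-8 - 8\right)}{3}\right)\right) = \left(-8 - \frac{1}{4}\right) 90 - 5 \left(0 - \left(8 - \frac{1}{3} \cdot 3 \left(- \frac{1}{8}\right) \left(-16\right)\right)\right) = \left(- \frac{33}{4}\right) 90 - 5 \left(0 - \left(8 + \frac{1}{8} \left(-16\right)\right)\right) = - \frac{1485}{2} - 5 \left(0 + \left(-8 + 2\right)\right) = - \frac{1485}{2} - 5 \left(0 - 6\right) = - \frac{1485}{2} - -30 = - \frac{1485}{2} + 30 = - \frac{1425}{2}$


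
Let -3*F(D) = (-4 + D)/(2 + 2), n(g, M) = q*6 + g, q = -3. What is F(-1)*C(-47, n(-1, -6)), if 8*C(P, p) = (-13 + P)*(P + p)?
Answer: 825/4 ≈ 206.25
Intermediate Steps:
n(g, M) = -18 + g (n(g, M) = -3*6 + g = -18 + g)
F(D) = 1/3 - D/12 (F(D) = -(-4 + D)/(3*(2 + 2)) = -(-4 + D)/(3*4) = -(-1 + D/4)/3 = 1/3 - D/12)
C(P, p) = (-13 + P)*(P + p)/8 (C(P, p) = ((-13 + P)*(P + p))/8 = (-13 + P)*(P + p)/8)
F(-1)*C(-47, n(-1, -6)) = (1/3 - 1/12*(-1))*(-13/8*(-47) - 13*(-18 - 1)/8 + (1/8)*(-47)**2 + (1/8)*(-47)*(-18 - 1)) = (1/3 + 1/12)*(611/8 - 13/8*(-19) + (1/8)*2209 + (1/8)*(-47)*(-19)) = 5*(611/8 + 247/8 + 2209/8 + 893/8)/12 = (5/12)*495 = 825/4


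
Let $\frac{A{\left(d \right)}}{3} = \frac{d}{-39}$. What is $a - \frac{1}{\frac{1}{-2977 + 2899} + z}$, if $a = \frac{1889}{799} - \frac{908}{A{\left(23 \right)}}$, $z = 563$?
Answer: $\frac{416067347253}{806989201} \approx 515.58$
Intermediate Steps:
$A{\left(d \right)} = - \frac{d}{13}$ ($A{\left(d \right)} = 3 \frac{d}{-39} = 3 d \left(- \frac{1}{39}\right) = 3 \left(- \frac{d}{39}\right) = - \frac{d}{13}$)
$a = \frac{9474843}{18377}$ ($a = \frac{1889}{799} - \frac{908}{\left(- \frac{1}{13}\right) 23} = 1889 \cdot \frac{1}{799} - \frac{908}{- \frac{23}{13}} = \frac{1889}{799} - - \frac{11804}{23} = \frac{1889}{799} + \frac{11804}{23} = \frac{9474843}{18377} \approx 515.58$)
$a - \frac{1}{\frac{1}{-2977 + 2899} + z} = \frac{9474843}{18377} - \frac{1}{\frac{1}{-2977 + 2899} + 563} = \frac{9474843}{18377} - \frac{1}{\frac{1}{-78} + 563} = \frac{9474843}{18377} - \frac{1}{- \frac{1}{78} + 563} = \frac{9474843}{18377} - \frac{1}{\frac{43913}{78}} = \frac{9474843}{18377} - \frac{78}{43913} = \frac{416067347253}{806989201}$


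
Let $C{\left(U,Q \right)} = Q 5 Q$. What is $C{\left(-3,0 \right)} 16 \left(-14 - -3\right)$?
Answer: $0$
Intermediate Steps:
$C{\left(U,Q \right)} = 5 Q^{2}$ ($C{\left(U,Q \right)} = 5 Q Q = 5 Q^{2}$)
$C{\left(-3,0 \right)} 16 \left(-14 - -3\right) = 5 \cdot 0^{2} \cdot 16 \left(-14 - -3\right) = 5 \cdot 0 \cdot 16 \left(-14 + 3\right) = 0 \cdot 16 \left(-11\right) = 0 \left(-11\right) = 0$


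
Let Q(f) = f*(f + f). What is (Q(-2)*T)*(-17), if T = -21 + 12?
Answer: 1224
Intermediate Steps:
T = -9
Q(f) = 2*f² (Q(f) = f*(2*f) = 2*f²)
(Q(-2)*T)*(-17) = ((2*(-2)²)*(-9))*(-17) = ((2*4)*(-9))*(-17) = (8*(-9))*(-17) = -72*(-17) = 1224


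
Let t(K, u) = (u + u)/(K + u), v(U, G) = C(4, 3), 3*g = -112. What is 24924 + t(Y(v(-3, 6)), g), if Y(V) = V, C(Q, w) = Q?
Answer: 623156/25 ≈ 24926.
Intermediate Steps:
g = -112/3 (g = (⅓)*(-112) = -112/3 ≈ -37.333)
v(U, G) = 4
t(K, u) = 2*u/(K + u) (t(K, u) = (2*u)/(K + u) = 2*u/(K + u))
24924 + t(Y(v(-3, 6)), g) = 24924 + 2*(-112/3)/(4 - 112/3) = 24924 + 2*(-112/3)/(-100/3) = 24924 + 2*(-112/3)*(-3/100) = 24924 + 56/25 = 623156/25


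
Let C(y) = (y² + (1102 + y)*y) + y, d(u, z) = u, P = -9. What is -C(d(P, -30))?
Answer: 9765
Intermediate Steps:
C(y) = y + y² + y*(1102 + y) (C(y) = (y² + y*(1102 + y)) + y = y + y² + y*(1102 + y))
-C(d(P, -30)) = -(-9)*(1103 + 2*(-9)) = -(-9)*(1103 - 18) = -(-9)*1085 = -1*(-9765) = 9765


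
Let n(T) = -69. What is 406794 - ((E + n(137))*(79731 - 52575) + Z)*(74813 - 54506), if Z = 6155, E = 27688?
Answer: -15230812482939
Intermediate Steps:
406794 - ((E + n(137))*(79731 - 52575) + Z)*(74813 - 54506) = 406794 - ((27688 - 69)*(79731 - 52575) + 6155)*(74813 - 54506) = 406794 - (27619*27156 + 6155)*20307 = 406794 - (750021564 + 6155)*20307 = 406794 - 750027719*20307 = 406794 - 1*15230812889733 = 406794 - 15230812889733 = -15230812482939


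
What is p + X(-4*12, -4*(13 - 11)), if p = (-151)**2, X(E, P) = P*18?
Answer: 22657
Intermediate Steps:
X(E, P) = 18*P
p = 22801
p + X(-4*12, -4*(13 - 11)) = 22801 + 18*(-4*(13 - 11)) = 22801 + 18*(-4*2) = 22801 + 18*(-8) = 22801 - 144 = 22657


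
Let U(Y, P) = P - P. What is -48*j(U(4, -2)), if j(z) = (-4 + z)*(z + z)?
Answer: 0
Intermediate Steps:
U(Y, P) = 0
j(z) = 2*z*(-4 + z) (j(z) = (-4 + z)*(2*z) = 2*z*(-4 + z))
-48*j(U(4, -2)) = -96*0*(-4 + 0) = -96*0*(-4) = -48*0 = 0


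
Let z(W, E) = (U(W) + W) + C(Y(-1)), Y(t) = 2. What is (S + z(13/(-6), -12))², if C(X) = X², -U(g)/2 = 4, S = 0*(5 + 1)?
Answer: 1369/36 ≈ 38.028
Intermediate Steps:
S = 0 (S = 0*6 = 0)
U(g) = -8 (U(g) = -2*4 = -8)
z(W, E) = -4 + W (z(W, E) = (-8 + W) + 2² = (-8 + W) + 4 = -4 + W)
(S + z(13/(-6), -12))² = (0 + (-4 + 13/(-6)))² = (0 + (-4 + 13*(-⅙)))² = (0 + (-4 - 13/6))² = (0 - 37/6)² = (-37/6)² = 1369/36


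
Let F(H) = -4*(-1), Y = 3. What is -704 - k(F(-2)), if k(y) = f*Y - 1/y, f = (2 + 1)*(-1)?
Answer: -2779/4 ≈ -694.75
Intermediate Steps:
f = -3 (f = 3*(-1) = -3)
F(H) = 4
k(y) = -9 - 1/y (k(y) = -3*3 - 1/y = -9 - 1/y)
-704 - k(F(-2)) = -704 - (-9 - 1/4) = -704 - (-9 - 1*¼) = -704 - (-9 - ¼) = -704 - 1*(-37/4) = -704 + 37/4 = -2779/4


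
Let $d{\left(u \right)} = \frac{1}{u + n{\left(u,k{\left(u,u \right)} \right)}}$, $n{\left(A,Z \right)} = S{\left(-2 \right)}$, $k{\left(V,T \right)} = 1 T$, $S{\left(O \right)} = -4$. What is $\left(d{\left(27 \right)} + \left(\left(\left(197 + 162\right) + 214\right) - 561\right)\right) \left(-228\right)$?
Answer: $- \frac{63156}{23} \approx -2745.9$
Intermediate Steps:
$k{\left(V,T \right)} = T$
$n{\left(A,Z \right)} = -4$
$d{\left(u \right)} = \frac{1}{-4 + u}$ ($d{\left(u \right)} = \frac{1}{u - 4} = \frac{1}{-4 + u}$)
$\left(d{\left(27 \right)} + \left(\left(\left(197 + 162\right) + 214\right) - 561\right)\right) \left(-228\right) = \left(\frac{1}{-4 + 27} + \left(\left(\left(197 + 162\right) + 214\right) - 561\right)\right) \left(-228\right) = \left(\frac{1}{23} + \left(\left(359 + 214\right) - 561\right)\right) \left(-228\right) = \left(\frac{1}{23} + \left(573 - 561\right)\right) \left(-228\right) = \left(\frac{1}{23} + 12\right) \left(-228\right) = \frac{277}{23} \left(-228\right) = - \frac{63156}{23}$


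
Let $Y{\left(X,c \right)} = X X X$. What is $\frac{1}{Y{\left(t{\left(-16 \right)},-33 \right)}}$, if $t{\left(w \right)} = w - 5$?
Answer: $- \frac{1}{9261} \approx -0.00010798$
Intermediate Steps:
$t{\left(w \right)} = -5 + w$
$Y{\left(X,c \right)} = X^{3}$ ($Y{\left(X,c \right)} = X^{2} X = X^{3}$)
$\frac{1}{Y{\left(t{\left(-16 \right)},-33 \right)}} = \frac{1}{\left(-5 - 16\right)^{3}} = \frac{1}{\left(-21\right)^{3}} = \frac{1}{-9261} = - \frac{1}{9261}$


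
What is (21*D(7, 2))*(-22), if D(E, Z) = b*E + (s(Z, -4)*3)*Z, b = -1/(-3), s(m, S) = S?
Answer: 10010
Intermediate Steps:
b = 1/3 (b = -1*(-1/3) = 1/3 ≈ 0.33333)
D(E, Z) = -12*Z + E/3 (D(E, Z) = E/3 + (-4*3)*Z = E/3 - 12*Z = -12*Z + E/3)
(21*D(7, 2))*(-22) = (21*(-12*2 + (1/3)*7))*(-22) = (21*(-24 + 7/3))*(-22) = (21*(-65/3))*(-22) = -455*(-22) = 10010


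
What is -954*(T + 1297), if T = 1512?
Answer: -2679786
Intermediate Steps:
-954*(T + 1297) = -954*(1512 + 1297) = -954*2809 = -2679786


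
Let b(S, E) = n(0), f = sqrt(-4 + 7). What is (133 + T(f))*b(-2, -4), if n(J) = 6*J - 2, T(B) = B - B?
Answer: -266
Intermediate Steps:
f = sqrt(3) ≈ 1.7320
T(B) = 0
n(J) = -2 + 6*J
b(S, E) = -2 (b(S, E) = -2 + 6*0 = -2 + 0 = -2)
(133 + T(f))*b(-2, -4) = (133 + 0)*(-2) = 133*(-2) = -266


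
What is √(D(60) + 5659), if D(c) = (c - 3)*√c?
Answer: √(5659 + 114*√15) ≈ 78.106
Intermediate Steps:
D(c) = √c*(-3 + c) (D(c) = (-3 + c)*√c = √c*(-3 + c))
√(D(60) + 5659) = √(√60*(-3 + 60) + 5659) = √((2*√15)*57 + 5659) = √(114*√15 + 5659) = √(5659 + 114*√15)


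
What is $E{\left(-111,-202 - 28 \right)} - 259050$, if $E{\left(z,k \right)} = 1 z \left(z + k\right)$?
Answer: $-221199$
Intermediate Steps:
$E{\left(z,k \right)} = z \left(k + z\right)$
$E{\left(-111,-202 - 28 \right)} - 259050 = - 111 \left(\left(-202 - 28\right) - 111\right) - 259050 = - 111 \left(-230 - 111\right) - 259050 = \left(-111\right) \left(-341\right) - 259050 = 37851 - 259050 = -221199$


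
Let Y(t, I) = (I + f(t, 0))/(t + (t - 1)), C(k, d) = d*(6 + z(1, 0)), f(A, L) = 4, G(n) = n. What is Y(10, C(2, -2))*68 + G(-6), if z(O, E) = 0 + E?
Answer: -658/19 ≈ -34.632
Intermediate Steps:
z(O, E) = E
C(k, d) = 6*d (C(k, d) = d*(6 + 0) = d*6 = 6*d)
Y(t, I) = (4 + I)/(-1 + 2*t) (Y(t, I) = (I + 4)/(t + (t - 1)) = (4 + I)/(t + (-1 + t)) = (4 + I)/(-1 + 2*t))
Y(10, C(2, -2))*68 + G(-6) = ((4 + 6*(-2))/(-1 + 2*10))*68 - 6 = ((4 - 12)/(-1 + 20))*68 - 6 = (-8/19)*68 - 6 = ((1/19)*(-8))*68 - 6 = -8/19*68 - 6 = -544/19 - 6 = -658/19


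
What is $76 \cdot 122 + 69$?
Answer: $9341$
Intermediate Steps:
$76 \cdot 122 + 69 = 9272 + 69 = 9341$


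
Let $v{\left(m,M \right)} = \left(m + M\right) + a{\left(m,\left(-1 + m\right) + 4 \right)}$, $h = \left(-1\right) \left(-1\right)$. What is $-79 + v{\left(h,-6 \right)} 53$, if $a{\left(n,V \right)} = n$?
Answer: $-291$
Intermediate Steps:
$h = 1$
$v{\left(m,M \right)} = M + 2 m$ ($v{\left(m,M \right)} = \left(m + M\right) + m = \left(M + m\right) + m = M + 2 m$)
$-79 + v{\left(h,-6 \right)} 53 = -79 + \left(-6 + 2 \cdot 1\right) 53 = -79 + \left(-6 + 2\right) 53 = -79 - 212 = -291$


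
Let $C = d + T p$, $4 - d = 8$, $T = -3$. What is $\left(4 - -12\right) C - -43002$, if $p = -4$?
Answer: $43130$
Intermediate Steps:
$d = -4$ ($d = 4 - 8 = -4$)
$C = 8$ ($C = -4 - -12 = -4 + 12 = 8$)
$\left(4 - -12\right) C - -43002 = \left(4 - -12\right) 8 - -43002 = \left(4 + 12\right) 8 + 43002 = 16 \cdot 8 + 43002 = 128 + 43002 = 43130$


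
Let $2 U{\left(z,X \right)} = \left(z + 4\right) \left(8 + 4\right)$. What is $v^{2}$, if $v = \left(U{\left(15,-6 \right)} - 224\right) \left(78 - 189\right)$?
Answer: $149084100$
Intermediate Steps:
$U{\left(z,X \right)} = 24 + 6 z$ ($U{\left(z,X \right)} = \frac{\left(z + 4\right) \left(8 + 4\right)}{2} = \frac{\left(4 + z\right) 12}{2} = \frac{48 + 12 z}{2} = 24 + 6 z$)
$v = 12210$ ($v = \left(\left(24 + 6 \cdot 15\right) - 224\right) \left(78 - 189\right) = \left(\left(24 + 90\right) - 224\right) \left(-111\right) = \left(114 - 224\right) \left(-111\right) = \left(-110\right) \left(-111\right) = 12210$)
$v^{2} = 12210^{2} = 149084100$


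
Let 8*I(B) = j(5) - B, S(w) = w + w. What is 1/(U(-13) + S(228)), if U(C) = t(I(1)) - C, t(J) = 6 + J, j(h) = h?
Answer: 2/951 ≈ 0.0021030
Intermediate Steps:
S(w) = 2*w
I(B) = 5/8 - B/8 (I(B) = (5 - B)/8 = 5/8 - B/8)
U(C) = 13/2 - C (U(C) = (6 + (5/8 - ⅛*1)) - C = (6 + (5/8 - ⅛)) - C = (6 + ½) - C = 13/2 - C)
1/(U(-13) + S(228)) = 1/((13/2 - 1*(-13)) + 2*228) = 1/((13/2 + 13) + 456) = 1/(39/2 + 456) = 1/(951/2) = 2/951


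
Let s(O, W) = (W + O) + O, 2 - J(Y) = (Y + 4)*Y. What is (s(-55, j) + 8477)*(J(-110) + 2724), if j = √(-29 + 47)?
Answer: -74750778 - 26802*√2 ≈ -7.4789e+7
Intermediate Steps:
J(Y) = 2 - Y*(4 + Y) (J(Y) = 2 - (Y + 4)*Y = 2 - (4 + Y)*Y = 2 - Y*(4 + Y))
j = 3*√2 (j = √18 = 3*√2 ≈ 4.2426)
s(O, W) = W + 2*O (s(O, W) = (O + W) + O = W + 2*O)
(s(-55, j) + 8477)*(J(-110) + 2724) = ((3*√2 + 2*(-55)) + 8477)*((2 - 1*(-110)² - 4*(-110)) + 2724) = ((3*√2 - 110) + 8477)*((2 - 1*12100 + 440) + 2724) = ((-110 + 3*√2) + 8477)*((2 - 12100 + 440) + 2724) = (8367 + 3*√2)*(-11658 + 2724) = (8367 + 3*√2)*(-8934) = -74750778 - 26802*√2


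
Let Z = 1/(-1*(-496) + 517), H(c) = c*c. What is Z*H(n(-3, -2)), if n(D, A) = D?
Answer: 9/1013 ≈ 0.0088845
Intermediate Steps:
H(c) = c**2
Z = 1/1013 (Z = 1/(496 + 517) = 1/1013 ≈ 0.00098717)
Z*H(n(-3, -2)) = (1/1013)*(-3)**2 = (1/1013)*9 = 9/1013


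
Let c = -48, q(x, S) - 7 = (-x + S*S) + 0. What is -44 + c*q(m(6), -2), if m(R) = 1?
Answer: -524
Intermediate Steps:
q(x, S) = 7 + S**2 - x (q(x, S) = 7 + ((-x + S*S) + 0) = 7 + ((-x + S**2) + 0) = 7 + ((S**2 - x) + 0) = 7 + (S**2 - x) = 7 + S**2 - x)
-44 + c*q(m(6), -2) = -44 - 48*(7 + (-2)**2 - 1*1) = -44 - 48*(7 + 4 - 1) = -44 - 48*10 = -44 - 480 = -524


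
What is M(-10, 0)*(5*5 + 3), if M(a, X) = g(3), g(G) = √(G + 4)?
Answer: 28*√7 ≈ 74.081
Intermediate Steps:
g(G) = √(4 + G)
M(a, X) = √7 (M(a, X) = √(4 + 3) = √7)
M(-10, 0)*(5*5 + 3) = √7*(5*5 + 3) = √7*(25 + 3) = √7*28 = 28*√7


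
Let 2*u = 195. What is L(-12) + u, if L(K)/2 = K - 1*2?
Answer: 139/2 ≈ 69.500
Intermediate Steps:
u = 195/2 (u = (1/2)*195 = 195/2 ≈ 97.500)
L(K) = -4 + 2*K (L(K) = 2*(K - 1*2) = 2*(K - 2) = 2*(-2 + K) = -4 + 2*K)
L(-12) + u = (-4 + 2*(-12)) + 195/2 = (-4 - 24) + 195/2 = -28 + 195/2 = 139/2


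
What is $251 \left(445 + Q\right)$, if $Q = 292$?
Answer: $184987$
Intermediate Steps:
$251 \left(445 + Q\right) = 251 \left(445 + 292\right) = 251 \cdot 737 = 184987$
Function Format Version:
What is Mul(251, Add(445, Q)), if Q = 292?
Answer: 184987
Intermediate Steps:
Mul(251, Add(445, Q)) = Mul(251, Add(445, 292)) = Mul(251, 737) = 184987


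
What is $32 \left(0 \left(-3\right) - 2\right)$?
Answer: $-64$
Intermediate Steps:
$32 \left(0 \left(-3\right) - 2\right) = 32 \left(0 - 2\right) = 32 \left(-2\right) = -64$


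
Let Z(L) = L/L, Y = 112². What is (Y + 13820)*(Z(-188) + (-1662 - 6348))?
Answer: -211149276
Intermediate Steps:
Y = 12544
Z(L) = 1
(Y + 13820)*(Z(-188) + (-1662 - 6348)) = (12544 + 13820)*(1 + (-1662 - 6348)) = 26364*(1 - 8010) = 26364*(-8009) = -211149276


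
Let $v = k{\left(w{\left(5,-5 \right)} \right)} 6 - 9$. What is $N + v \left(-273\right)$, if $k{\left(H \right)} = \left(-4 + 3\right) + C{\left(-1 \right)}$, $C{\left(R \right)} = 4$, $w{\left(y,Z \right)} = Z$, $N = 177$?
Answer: $-2280$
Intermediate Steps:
$k{\left(H \right)} = 3$ ($k{\left(H \right)} = \left(-4 + 3\right) + 4 = -1 + 4 = 3$)
$v = 9$ ($v = 3 \cdot 6 - 9 = 18 - 9 = 9$)
$N + v \left(-273\right) = 177 + 9 \left(-273\right) = 177 - 2457 = -2280$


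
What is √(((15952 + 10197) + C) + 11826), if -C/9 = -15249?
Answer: 4*√10951 ≈ 418.59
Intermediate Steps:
C = 137241 (C = -9*(-15249) = 137241)
√(((15952 + 10197) + C) + 11826) = √(((15952 + 10197) + 137241) + 11826) = √((26149 + 137241) + 11826) = √(163390 + 11826) = √175216 = 4*√10951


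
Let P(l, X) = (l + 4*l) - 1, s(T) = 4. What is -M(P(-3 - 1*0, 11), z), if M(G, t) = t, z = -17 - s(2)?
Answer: 21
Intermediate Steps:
P(l, X) = -1 + 5*l (P(l, X) = 5*l - 1 = -1 + 5*l)
z = -21 (z = -17 - 1*4 = -17 - 4 = -21)
-M(P(-3 - 1*0, 11), z) = -1*(-21) = 21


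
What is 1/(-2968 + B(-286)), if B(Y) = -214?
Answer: -1/3182 ≈ -0.00031427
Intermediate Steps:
1/(-2968 + B(-286)) = 1/(-2968 - 214) = 1/(-3182) = -1/3182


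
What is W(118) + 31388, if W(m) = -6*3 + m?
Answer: 31488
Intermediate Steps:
W(m) = -18 + m
W(118) + 31388 = (-18 + 118) + 31388 = 100 + 31388 = 31488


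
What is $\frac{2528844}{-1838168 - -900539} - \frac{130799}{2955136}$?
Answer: $- \frac{2531906292785}{923607070848} \approx -2.7413$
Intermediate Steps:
$\frac{2528844}{-1838168 - -900539} - \frac{130799}{2955136} = \frac{2528844}{-1838168 + 900539} - \frac{130799}{2955136} = \frac{2528844}{-937629} - \frac{130799}{2955136} = 2528844 \left(- \frac{1}{937629}\right) - \frac{130799}{2955136} = - \frac{842948}{312543} - \frac{130799}{2955136} = - \frac{2531906292785}{923607070848}$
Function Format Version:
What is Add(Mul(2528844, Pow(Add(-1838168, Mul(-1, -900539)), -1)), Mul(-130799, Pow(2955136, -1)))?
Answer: Rational(-2531906292785, 923607070848) ≈ -2.7413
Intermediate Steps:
Add(Mul(2528844, Pow(Add(-1838168, Mul(-1, -900539)), -1)), Mul(-130799, Pow(2955136, -1))) = Add(Mul(2528844, Pow(Add(-1838168, 900539), -1)), Mul(-130799, Rational(1, 2955136))) = Add(Mul(2528844, Pow(-937629, -1)), Rational(-130799, 2955136)) = Add(Mul(2528844, Rational(-1, 937629)), Rational(-130799, 2955136)) = Add(Rational(-842948, 312543), Rational(-130799, 2955136)) = Rational(-2531906292785, 923607070848)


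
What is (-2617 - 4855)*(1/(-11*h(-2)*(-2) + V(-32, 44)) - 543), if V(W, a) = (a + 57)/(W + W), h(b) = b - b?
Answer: 410265104/101 ≈ 4.0620e+6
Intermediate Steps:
h(b) = 0
V(W, a) = (57 + a)/(2*W) (V(W, a) = (57 + a)/((2*W)) = (57 + a)*(1/(2*W)) = (57 + a)/(2*W))
(-2617 - 4855)*(1/(-11*h(-2)*(-2) + V(-32, 44)) - 543) = (-2617 - 4855)*(1/(-11*0*(-2) + (1/2)*(57 + 44)/(-32)) - 543) = -7472*(1/(0*(-2) + (1/2)*(-1/32)*101) - 543) = -7472*(1/(0 - 101/64) - 543) = -7472*(1/(-101/64) - 543) = -7472*(-64/101 - 543) = -7472*(-54907/101) = 410265104/101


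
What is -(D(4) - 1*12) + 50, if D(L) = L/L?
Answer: 61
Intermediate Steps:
D(L) = 1
-(D(4) - 1*12) + 50 = -(1 - 1*12) + 50 = -(1 - 12) + 50 = -1*(-11) + 50 = 11 + 50 = 61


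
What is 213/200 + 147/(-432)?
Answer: 2609/3600 ≈ 0.72472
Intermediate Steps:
213/200 + 147/(-432) = 213*(1/200) + 147*(-1/432) = 213/200 - 49/144 = 2609/3600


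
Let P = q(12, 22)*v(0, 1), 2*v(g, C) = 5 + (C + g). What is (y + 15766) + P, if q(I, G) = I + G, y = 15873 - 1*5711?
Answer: 26030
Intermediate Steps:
y = 10162 (y = 15873 - 5711 = 10162)
v(g, C) = 5/2 + C/2 + g/2 (v(g, C) = (5 + (C + g))/2 = (5 + C + g)/2 = 5/2 + C/2 + g/2)
q(I, G) = G + I
P = 102 (P = (22 + 12)*(5/2 + (½)*1 + (½)*0) = 34*(5/2 + ½ + 0) = 34*3 = 102)
(y + 15766) + P = (10162 + 15766) + 102 = 25928 + 102 = 26030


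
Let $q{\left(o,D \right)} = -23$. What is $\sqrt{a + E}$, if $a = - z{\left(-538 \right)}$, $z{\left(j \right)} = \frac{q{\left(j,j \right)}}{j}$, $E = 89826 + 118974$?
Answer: $\frac{\sqrt{60435894826}}{538} \approx 456.95$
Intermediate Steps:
$E = 208800$
$z{\left(j \right)} = - \frac{23}{j}$
$a = - \frac{23}{538}$ ($a = - \frac{-23}{-538} = - \frac{\left(-23\right) \left(-1\right)}{538} = \left(-1\right) \frac{23}{538} = - \frac{23}{538} \approx -0.042751$)
$\sqrt{a + E} = \sqrt{- \frac{23}{538} + 208800} = \sqrt{\frac{112334377}{538}} = \frac{\sqrt{60435894826}}{538}$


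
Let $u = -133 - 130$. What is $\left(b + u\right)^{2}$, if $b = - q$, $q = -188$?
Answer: $5625$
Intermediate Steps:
$u = -263$ ($u = -133 - 130 = -263$)
$b = 188$ ($b = \left(-1\right) \left(-188\right) = 188$)
$\left(b + u\right)^{2} = \left(188 - 263\right)^{2} = \left(-75\right)^{2} = 5625$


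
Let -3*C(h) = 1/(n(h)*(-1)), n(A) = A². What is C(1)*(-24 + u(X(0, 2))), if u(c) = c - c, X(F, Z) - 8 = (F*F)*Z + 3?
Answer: -8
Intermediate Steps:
X(F, Z) = 11 + Z*F² (X(F, Z) = 8 + ((F*F)*Z + 3) = 8 + (F²*Z + 3) = 8 + (Z*F² + 3) = 8 + (3 + Z*F²) = 11 + Z*F²)
u(c) = 0
C(h) = 1/(3*h²) (C(h) = -(-1/h²)/3 = -(-1)/(3*h²) = 1/(3*h²))
C(1)*(-24 + u(X(0, 2))) = ((⅓)/1²)*(-24 + 0) = ((⅓)*1)*(-24) = (⅓)*(-24) = -8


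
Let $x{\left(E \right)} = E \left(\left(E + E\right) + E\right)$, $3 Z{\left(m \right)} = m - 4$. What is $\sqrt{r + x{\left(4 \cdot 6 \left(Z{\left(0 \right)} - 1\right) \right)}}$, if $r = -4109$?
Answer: $\sqrt{5299} \approx 72.794$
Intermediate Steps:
$Z{\left(m \right)} = - \frac{4}{3} + \frac{m}{3}$ ($Z{\left(m \right)} = \frac{m - 4}{3} = \frac{-4 + m}{3} = - \frac{4}{3} + \frac{m}{3}$)
$x{\left(E \right)} = 3 E^{2}$ ($x{\left(E \right)} = E \left(2 E + E\right) = E 3 E = 3 E^{2}$)
$\sqrt{r + x{\left(4 \cdot 6 \left(Z{\left(0 \right)} - 1\right) \right)}} = \sqrt{-4109 + 3 \left(4 \cdot 6 \left(\left(- \frac{4}{3} + \frac{1}{3} \cdot 0\right) - 1\right)\right)^{2}} = \sqrt{-4109 + 3 \left(4 \cdot 6 \left(\left(- \frac{4}{3} + 0\right) - 1\right)\right)^{2}} = \sqrt{-4109 + 3 \left(4 \cdot 6 \left(- \frac{4}{3} - 1\right)\right)^{2}} = \sqrt{-4109 + 3 \left(4 \cdot 6 \left(- \frac{7}{3}\right)\right)^{2}} = \sqrt{-4109 + 3 \left(4 \left(-14\right)\right)^{2}} = \sqrt{-4109 + 3 \left(-56\right)^{2}} = \sqrt{-4109 + 3 \cdot 3136} = \sqrt{-4109 + 9408} = \sqrt{5299}$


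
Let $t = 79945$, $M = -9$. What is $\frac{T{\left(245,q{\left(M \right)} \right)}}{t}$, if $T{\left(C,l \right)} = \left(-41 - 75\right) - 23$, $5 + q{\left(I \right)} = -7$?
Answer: $- \frac{139}{79945} \approx -0.0017387$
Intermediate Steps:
$q{\left(I \right)} = -12$ ($q{\left(I \right)} = -5 - 7 = -12$)
$T{\left(C,l \right)} = -139$ ($T{\left(C,l \right)} = -116 - 23 = -139$)
$\frac{T{\left(245,q{\left(M \right)} \right)}}{t} = - \frac{139}{79945}$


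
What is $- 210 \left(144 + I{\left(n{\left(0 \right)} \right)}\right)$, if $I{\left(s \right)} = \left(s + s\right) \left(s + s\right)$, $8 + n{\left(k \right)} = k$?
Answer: $-84000$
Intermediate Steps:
$n{\left(k \right)} = -8 + k$
$I{\left(s \right)} = 4 s^{2}$ ($I{\left(s \right)} = 2 s 2 s = 4 s^{2}$)
$- 210 \left(144 + I{\left(n{\left(0 \right)} \right)}\right) = - 210 \left(144 + 4 \left(-8 + 0\right)^{2}\right) = - 210 \left(144 + 4 \left(-8\right)^{2}\right) = - 210 \left(144 + 4 \cdot 64\right) = - 210 \left(144 + 256\right) = \left(-210\right) 400 = -84000$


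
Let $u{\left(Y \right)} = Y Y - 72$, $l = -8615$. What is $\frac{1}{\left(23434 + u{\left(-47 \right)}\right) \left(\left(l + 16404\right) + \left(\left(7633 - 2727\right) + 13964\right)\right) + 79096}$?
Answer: $\frac{1}{681776385} \approx 1.4668 \cdot 10^{-9}$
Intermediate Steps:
$u{\left(Y \right)} = -72 + Y^{2}$ ($u{\left(Y \right)} = Y^{2} - 72 = -72 + Y^{2}$)
$\frac{1}{\left(23434 + u{\left(-47 \right)}\right) \left(\left(l + 16404\right) + \left(\left(7633 - 2727\right) + 13964\right)\right) + 79096} = \frac{1}{\left(23434 - \left(72 - \left(-47\right)^{2}\right)\right) \left(\left(-8615 + 16404\right) + \left(\left(7633 - 2727\right) + 13964\right)\right) + 79096} = \frac{1}{\left(23434 + \left(-72 + 2209\right)\right) \left(7789 + \left(4906 + 13964\right)\right) + 79096} = \frac{1}{\left(23434 + 2137\right) \left(7789 + 18870\right) + 79096} = \frac{1}{25571 \cdot 26659 + 79096} = \frac{1}{681697289 + 79096} = \frac{1}{681776385}$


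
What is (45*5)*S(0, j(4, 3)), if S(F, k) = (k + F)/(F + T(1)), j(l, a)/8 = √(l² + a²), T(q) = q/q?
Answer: 9000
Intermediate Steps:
T(q) = 1
j(l, a) = 8*√(a² + l²) (j(l, a) = 8*√(l² + a²) = 8*√(a² + l²))
S(F, k) = (F + k)/(1 + F) (S(F, k) = (k + F)/(F + 1) = (F + k)/(1 + F))
(45*5)*S(0, j(4, 3)) = (45*5)*((0 + 8*√(3² + 4²))/(1 + 0)) = 225*((0 + 8*√(9 + 16))/1) = 225*(1*(0 + 8*√25)) = 225*(1*(0 + 8*5)) = 225*(1*(0 + 40)) = 225*(1*40) = 225*40 = 9000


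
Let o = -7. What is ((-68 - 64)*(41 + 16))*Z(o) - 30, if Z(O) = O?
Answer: 52638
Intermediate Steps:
((-68 - 64)*(41 + 16))*Z(o) - 30 = ((-68 - 64)*(41 + 16))*(-7) - 30 = -132*57*(-7) - 30 = -7524*(-7) - 30 = 52668 - 30 = 52638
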